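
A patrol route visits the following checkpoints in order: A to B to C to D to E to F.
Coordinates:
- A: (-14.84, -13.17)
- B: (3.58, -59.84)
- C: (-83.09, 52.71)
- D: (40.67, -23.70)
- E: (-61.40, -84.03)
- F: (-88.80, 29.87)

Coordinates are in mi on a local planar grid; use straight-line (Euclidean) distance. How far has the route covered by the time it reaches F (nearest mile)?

573 mi

Leg distances:
A→B: 50.2 mi  (cumulative 50.2 mi)
B→C: 142.1 mi  (cumulative 192.2 mi)
C→D: 145.4 mi  (cumulative 337.7 mi)
D→E: 118.6 mi  (cumulative 456.2 mi)
E→F: 117.1 mi  (cumulative 573.4 mi)
Cumulative distance at F ≈ 573 mi.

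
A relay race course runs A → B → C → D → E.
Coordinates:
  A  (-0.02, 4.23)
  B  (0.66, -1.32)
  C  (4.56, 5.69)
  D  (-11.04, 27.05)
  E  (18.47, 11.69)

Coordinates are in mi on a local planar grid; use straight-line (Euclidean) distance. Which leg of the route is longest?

D–E

Leg distances:
A→B: 5.6 mi
B→C: 8.0 mi
C→D: 26.5 mi
D→E: 33.3 mi
The longest leg is D–E at 33.3 mi.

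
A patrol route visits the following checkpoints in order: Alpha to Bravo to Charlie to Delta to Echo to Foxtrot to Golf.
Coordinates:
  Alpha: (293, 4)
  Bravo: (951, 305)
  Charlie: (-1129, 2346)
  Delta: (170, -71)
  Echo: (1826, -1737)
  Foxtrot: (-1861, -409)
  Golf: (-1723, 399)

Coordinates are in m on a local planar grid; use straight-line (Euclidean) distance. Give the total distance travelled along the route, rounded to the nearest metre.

Leg distances:
Alpha→Bravo: 723.6 m  (cumulative 723.6 m)
Bravo→Charlie: 2914.1 m  (cumulative 3637.7 m)
Charlie→Delta: 2744.0 m  (cumulative 6381.7 m)
Delta→Echo: 2349.0 m  (cumulative 8730.7 m)
Echo→Foxtrot: 3918.9 m  (cumulative 12649.5 m)
Foxtrot→Golf: 819.7 m  (cumulative 13469.2 m)
Total route length ≈ 13469 m.

13469 m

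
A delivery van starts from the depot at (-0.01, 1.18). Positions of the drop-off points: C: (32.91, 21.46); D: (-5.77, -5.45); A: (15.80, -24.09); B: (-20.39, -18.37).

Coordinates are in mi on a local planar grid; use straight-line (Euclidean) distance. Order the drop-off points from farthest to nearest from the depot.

Distances from the depot:
C (32.91, 21.46): 38.7 mi
A (15.80, -24.09): 29.8 mi
B (-20.39, -18.37): 28.2 mi
D (-5.77, -5.45): 8.8 mi

C, A, B, D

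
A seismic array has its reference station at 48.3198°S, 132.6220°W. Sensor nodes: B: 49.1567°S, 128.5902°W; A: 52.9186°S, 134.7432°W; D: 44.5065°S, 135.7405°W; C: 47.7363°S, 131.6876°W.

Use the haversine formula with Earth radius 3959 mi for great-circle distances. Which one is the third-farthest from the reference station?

Distances from the reference station (48.3198°S, 132.6220°W):
A: 331.1 mi
D: 302.4 mi
B: 192.6 mi
C: 59.1 mi
The third-farthest is B at 192.6 mi.

B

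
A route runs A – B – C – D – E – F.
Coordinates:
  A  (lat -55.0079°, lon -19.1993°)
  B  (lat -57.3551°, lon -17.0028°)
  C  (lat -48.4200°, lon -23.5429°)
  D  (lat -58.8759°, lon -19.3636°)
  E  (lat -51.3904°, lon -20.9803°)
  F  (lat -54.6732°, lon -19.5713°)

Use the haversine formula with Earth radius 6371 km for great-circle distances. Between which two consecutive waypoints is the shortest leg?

A–B

Leg distances:
A→B: 294.2 km
B→C: 1084.9 km
C→D: 1194.2 km
D→E: 838.6 km
E→F: 377.0 km
The shortest leg is A–B at 294.2 km.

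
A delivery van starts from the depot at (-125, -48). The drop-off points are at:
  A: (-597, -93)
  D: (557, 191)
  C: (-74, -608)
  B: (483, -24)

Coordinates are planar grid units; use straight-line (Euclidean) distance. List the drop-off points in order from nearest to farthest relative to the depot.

A, C, B, D

Distance from the depot at (-125, -48) to each:
A (-597, -93): 474.1
C (-74, -608): 562.3
B (483, -24): 608.5
D (557, 191): 722.7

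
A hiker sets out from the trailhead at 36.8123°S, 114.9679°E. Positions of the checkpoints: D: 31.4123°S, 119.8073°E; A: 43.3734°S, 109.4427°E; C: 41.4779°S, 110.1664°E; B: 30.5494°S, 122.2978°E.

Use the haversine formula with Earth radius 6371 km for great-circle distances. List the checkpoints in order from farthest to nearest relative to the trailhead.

B, A, D, C

Distances from the trailhead:
B 30.5494°S, 122.2978°E: 971.4 km
A 43.3734°S, 109.4427°E: 867.4 km
D 31.4123°S, 119.8073°E: 747.4 km
C 41.4779°S, 110.1664°E: 663.5 km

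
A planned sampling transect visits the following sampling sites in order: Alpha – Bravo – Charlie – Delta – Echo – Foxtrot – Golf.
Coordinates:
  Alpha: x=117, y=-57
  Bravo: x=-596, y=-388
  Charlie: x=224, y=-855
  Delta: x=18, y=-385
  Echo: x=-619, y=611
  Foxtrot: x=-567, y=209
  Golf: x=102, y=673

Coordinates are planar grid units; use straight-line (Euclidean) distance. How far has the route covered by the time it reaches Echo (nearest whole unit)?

3425

Leg distances:
Alpha→Bravo: 786.1  (cumulative 786.1)
Bravo→Charlie: 943.7  (cumulative 1729.7)
Charlie→Delta: 513.2  (cumulative 2242.9)
Delta→Echo: 1182.3  (cumulative 3425.2)
Cumulative distance at Echo ≈ 3425.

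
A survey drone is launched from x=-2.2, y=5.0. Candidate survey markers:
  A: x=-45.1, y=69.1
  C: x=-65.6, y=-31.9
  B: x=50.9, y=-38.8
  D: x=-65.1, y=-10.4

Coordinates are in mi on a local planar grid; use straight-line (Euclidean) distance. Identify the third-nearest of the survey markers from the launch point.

Distance to each, sorted:
D: 64.8 mi
B: 68.8 mi
C: 73.4 mi
A: 77.1 mi
The third-nearest is C at 73.4 mi.

C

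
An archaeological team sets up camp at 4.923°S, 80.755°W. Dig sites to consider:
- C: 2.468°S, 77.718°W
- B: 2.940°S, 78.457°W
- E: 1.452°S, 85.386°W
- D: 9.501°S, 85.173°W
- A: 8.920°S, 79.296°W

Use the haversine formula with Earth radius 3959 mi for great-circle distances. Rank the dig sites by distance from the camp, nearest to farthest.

Distances from the camp:
B 2.940°S, 78.457°W: 209.4 mi
C 2.468°S, 77.718°W: 269.5 mi
A 8.920°S, 79.296°W: 293.7 mi
E 1.452°S, 85.386°W: 399.5 mi
D 9.501°S, 85.173°W: 437.9 mi

B, C, A, E, D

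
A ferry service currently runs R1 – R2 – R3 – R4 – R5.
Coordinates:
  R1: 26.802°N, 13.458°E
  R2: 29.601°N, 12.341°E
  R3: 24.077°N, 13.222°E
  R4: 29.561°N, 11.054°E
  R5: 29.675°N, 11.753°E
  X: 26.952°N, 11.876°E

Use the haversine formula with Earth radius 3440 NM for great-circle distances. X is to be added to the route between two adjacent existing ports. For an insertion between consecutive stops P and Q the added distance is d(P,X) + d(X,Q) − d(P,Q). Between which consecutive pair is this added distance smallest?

Added distance for inserting X between each consecutive pair:
R1–R2: 68.0 NM
R2–R3: 13.3 NM
R3–R4: 0.8 NM
R4–R5: 289.1 NM
Smallest added distance is 0.8 NM, inserting between R3 and R4.

between R3 and R4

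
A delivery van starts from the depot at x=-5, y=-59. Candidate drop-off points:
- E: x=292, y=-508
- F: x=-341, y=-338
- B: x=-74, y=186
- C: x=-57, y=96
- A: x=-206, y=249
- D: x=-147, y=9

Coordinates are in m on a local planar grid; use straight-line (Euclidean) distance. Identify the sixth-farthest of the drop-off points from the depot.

D

Distance to each, sorted:
E: 538.3 m
F: 436.7 m
A: 367.8 m
B: 254.5 m
C: 163.5 m
D: 157.4 m
The sixth-farthest is D at 157.4 m.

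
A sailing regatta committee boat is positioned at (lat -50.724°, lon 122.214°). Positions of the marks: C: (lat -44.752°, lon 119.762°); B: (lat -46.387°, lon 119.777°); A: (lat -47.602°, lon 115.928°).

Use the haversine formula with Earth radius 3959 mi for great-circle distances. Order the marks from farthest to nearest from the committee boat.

Distances from the committee boat:
C (lat -44.752°, lon 119.762°): 428.0 mi
A (lat -47.602°, lon 115.928°): 356.5 mi
B (lat -46.387°, lon 119.777°): 319.7 mi

C, A, B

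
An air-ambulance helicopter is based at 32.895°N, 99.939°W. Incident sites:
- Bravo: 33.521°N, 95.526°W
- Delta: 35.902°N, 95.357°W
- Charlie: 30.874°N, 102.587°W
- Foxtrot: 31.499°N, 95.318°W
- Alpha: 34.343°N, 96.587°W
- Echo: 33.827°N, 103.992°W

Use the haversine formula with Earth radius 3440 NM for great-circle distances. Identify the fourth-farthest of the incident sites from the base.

Distances from the base (32.895°N, 99.939°W):
Delta: 290.0 NM
Foxtrot: 249.3 NM
Bravo: 224.8 NM
Echo: 210.8 NM
Alpha: 188.8 NM
Charlie: 181.5 NM
The fourth-farthest is Echo at 210.8 NM.

Echo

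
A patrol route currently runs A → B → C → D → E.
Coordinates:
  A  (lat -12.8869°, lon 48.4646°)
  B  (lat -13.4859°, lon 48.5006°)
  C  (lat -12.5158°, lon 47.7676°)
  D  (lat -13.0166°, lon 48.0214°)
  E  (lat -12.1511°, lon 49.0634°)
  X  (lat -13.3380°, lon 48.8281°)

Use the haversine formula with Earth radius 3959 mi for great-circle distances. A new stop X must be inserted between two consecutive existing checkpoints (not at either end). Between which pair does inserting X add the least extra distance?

Added distance for inserting X between each consecutive pair:
A–B: 22.4 mi
B–C: 32.3 mi
C–D: 111.3 mi
D–E: 49.9 mi
Smallest added distance is 22.4 mi, inserting between A and B.

between A and B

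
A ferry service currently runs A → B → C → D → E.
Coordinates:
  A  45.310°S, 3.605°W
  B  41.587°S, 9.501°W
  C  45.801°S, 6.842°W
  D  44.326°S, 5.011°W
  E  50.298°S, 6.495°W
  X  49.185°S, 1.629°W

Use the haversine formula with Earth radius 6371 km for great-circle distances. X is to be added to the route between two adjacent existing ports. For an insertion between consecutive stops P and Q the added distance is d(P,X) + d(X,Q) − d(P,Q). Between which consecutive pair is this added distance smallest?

Added distance for inserting X between each consecutive pair:
A–B: 869.0 km
B–C: 1071.6 km
C–D: 923.2 km
D–E: 295.9 km
Smallest added distance is 295.9 km, inserting between D and E.

between D and E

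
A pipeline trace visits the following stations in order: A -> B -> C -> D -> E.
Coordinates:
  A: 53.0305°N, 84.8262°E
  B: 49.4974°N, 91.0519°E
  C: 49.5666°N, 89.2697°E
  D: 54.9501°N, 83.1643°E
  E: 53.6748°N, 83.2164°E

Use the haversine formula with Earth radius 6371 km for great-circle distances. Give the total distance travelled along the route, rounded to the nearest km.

Leg distances:
A→B: 584.4 km  (cumulative 584.4 km)
B→C: 128.8 km  (cumulative 713.3 km)
C→D: 728.1 km  (cumulative 1441.4 km)
D→E: 141.8 km  (cumulative 1583.2 km)
Total route length ≈ 1583 km.

1583 km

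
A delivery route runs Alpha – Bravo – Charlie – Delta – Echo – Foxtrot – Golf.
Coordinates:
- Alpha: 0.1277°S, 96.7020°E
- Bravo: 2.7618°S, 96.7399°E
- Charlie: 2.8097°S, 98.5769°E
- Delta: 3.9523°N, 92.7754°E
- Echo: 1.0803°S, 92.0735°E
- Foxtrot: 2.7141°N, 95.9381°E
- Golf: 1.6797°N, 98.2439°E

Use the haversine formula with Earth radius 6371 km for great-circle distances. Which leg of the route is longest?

Charlie–Delta

Leg distances:
Alpha→Bravo: 292.9 km
Bravo→Charlie: 204.1 km
Charlie→Delta: 990.4 km
Delta→Echo: 565.0 km
Echo→Foxtrot: 602.1 km
Foxtrot→Golf: 280.8 km
The longest leg is Charlie–Delta at 990.4 km.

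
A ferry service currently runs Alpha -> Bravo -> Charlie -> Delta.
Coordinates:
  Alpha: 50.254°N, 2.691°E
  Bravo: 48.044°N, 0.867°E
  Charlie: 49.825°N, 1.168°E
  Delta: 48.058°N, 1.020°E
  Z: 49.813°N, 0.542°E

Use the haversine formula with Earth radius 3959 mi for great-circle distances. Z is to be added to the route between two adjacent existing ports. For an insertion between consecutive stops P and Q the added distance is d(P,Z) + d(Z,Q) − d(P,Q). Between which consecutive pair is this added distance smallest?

between Bravo and Charlie

Added distance for inserting Z between each consecutive pair:
Alpha–Bravo: 49.7 mi
Bravo–Charlie: 27.2 mi
Charlie–Delta: 28.8 mi
Smallest added distance is 27.2 mi, inserting between Bravo and Charlie.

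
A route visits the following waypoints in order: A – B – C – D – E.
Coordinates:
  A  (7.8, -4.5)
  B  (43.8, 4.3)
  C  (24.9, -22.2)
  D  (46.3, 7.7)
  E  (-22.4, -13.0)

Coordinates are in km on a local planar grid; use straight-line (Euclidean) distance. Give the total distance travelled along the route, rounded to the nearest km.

Leg distances:
A→B: 37.1 km  (cumulative 37.1 km)
B→C: 32.5 km  (cumulative 69.6 km)
C→D: 36.8 km  (cumulative 106.4 km)
D→E: 71.8 km  (cumulative 178.1 km)
Total route length ≈ 178 km.

178 km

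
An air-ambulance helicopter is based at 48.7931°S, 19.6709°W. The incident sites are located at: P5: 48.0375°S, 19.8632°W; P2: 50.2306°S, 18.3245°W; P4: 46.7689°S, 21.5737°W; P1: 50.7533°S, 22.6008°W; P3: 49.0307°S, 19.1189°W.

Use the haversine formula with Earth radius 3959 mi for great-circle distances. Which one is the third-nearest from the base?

P2

Distances from the base (48.7931°S, 19.6709°W):
P3: 30.0 mi
P5: 52.9 mi
P2: 116.2 mi
P4: 165.4 mi
P1: 188.2 mi
The third-nearest is P2 at 116.2 mi.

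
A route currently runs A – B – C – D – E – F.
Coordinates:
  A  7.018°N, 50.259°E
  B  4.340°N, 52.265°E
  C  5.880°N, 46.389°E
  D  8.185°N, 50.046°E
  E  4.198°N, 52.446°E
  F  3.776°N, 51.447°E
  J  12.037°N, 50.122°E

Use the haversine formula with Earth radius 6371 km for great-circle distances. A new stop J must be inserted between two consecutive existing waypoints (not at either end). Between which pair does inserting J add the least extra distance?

Added distance for inserting J between each consecutive pair:
A–B: 1074.6 km
B–C: 1012.7 km
C–D: 748.2 km
D–E: 820.1 km
E–F: 1718.1 km
Smallest added distance is 748.2 km, inserting between C and D.

between C and D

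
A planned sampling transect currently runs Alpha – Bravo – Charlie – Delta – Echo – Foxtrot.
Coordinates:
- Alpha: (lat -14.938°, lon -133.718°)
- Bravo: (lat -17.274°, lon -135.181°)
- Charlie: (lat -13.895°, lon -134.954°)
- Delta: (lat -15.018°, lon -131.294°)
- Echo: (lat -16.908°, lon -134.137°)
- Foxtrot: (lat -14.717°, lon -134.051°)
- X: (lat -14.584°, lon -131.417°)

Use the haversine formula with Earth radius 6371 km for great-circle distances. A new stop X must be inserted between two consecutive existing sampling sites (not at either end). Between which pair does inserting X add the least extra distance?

between Charlie and Delta

Added distance for inserting X between each consecutive pair:
Alpha–Bravo: 448.8 km
Bravo–Charlie: 513.7 km
Charlie–Delta: 25.5 km
Delta–Echo: 69.8 km
Echo–Foxtrot: 429.2 km
Smallest added distance is 25.5 km, inserting between Charlie and Delta.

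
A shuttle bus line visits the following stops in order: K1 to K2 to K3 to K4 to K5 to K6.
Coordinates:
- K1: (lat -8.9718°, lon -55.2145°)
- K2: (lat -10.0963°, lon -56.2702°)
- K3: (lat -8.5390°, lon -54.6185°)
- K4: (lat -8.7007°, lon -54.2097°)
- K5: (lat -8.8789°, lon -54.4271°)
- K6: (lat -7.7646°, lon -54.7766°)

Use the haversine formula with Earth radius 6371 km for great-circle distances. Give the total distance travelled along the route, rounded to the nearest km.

630 km

Leg distances:
K1→K2: 170.4 km  (cumulative 170.4 km)
K2→K3: 250.7 km  (cumulative 421.1 km)
K3→K4: 48.4 km  (cumulative 469.5 km)
K4→K5: 31.0 km  (cumulative 500.5 km)
K5→K6: 129.7 km  (cumulative 630.2 km)
Total route length ≈ 630 km.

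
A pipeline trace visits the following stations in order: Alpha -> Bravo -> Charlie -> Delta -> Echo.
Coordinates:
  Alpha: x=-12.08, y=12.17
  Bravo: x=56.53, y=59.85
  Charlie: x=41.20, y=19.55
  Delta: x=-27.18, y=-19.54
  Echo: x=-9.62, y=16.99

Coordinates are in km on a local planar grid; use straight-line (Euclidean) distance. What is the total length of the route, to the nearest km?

Leg distances:
Alpha→Bravo: 83.6 km  (cumulative 83.6 km)
Bravo→Charlie: 43.1 km  (cumulative 126.7 km)
Charlie→Delta: 78.8 km  (cumulative 205.4 km)
Delta→Echo: 40.5 km  (cumulative 246.0 km)
Total route length ≈ 246 km.

246 km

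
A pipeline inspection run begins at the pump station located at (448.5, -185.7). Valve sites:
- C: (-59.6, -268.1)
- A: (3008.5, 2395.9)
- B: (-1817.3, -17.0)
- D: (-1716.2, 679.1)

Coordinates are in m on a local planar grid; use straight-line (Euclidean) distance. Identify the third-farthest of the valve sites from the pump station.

Distance to each, sorted:
A: 3635.7 m
D: 2331.1 m
B: 2272.1 m
C: 514.7 m
The third-farthest is B at 2272.1 m.

B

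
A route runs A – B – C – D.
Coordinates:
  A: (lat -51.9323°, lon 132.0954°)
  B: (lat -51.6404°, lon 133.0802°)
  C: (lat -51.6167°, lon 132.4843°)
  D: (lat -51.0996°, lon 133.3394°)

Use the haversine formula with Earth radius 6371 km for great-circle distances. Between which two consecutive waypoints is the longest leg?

Leg distances:
A→B: 75.1 km
B→C: 41.2 km
C→D: 82.7 km
The longest leg is C–D at 82.7 km.

C–D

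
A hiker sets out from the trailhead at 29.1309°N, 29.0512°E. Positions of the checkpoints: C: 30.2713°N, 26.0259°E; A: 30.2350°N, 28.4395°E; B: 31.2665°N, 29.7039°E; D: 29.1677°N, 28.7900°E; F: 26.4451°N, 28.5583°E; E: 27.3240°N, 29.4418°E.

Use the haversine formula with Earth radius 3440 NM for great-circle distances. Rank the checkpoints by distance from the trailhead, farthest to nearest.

Distance from the trailhead at 29.1309°N, 29.0512°E to each:
C 30.2713°N, 26.0259°E: 172.0 NM
F 26.4451°N, 28.5583°E: 163.4 NM
B 31.2665°N, 29.7039°E: 132.6 NM
E 27.3240°N, 29.4418°E: 110.4 NM
A 30.2350°N, 28.4395°E: 73.6 NM
D 29.1677°N, 28.7900°E: 13.9 NM

C, F, B, E, A, D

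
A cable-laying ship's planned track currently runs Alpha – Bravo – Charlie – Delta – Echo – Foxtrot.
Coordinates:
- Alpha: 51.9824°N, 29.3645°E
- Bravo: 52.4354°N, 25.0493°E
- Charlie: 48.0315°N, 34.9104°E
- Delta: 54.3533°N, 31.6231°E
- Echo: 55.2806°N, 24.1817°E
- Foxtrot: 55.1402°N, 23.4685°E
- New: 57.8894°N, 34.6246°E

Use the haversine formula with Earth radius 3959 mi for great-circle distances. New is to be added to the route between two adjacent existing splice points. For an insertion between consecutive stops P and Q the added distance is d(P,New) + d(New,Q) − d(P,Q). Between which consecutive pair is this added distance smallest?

Added distance for inserting New between each consecutive pair:
Alpha–Bravo: 805.6 mi
Bravo–Charlie: 683.2 mi
Charlie–Delta: 492.2 mi
Delta–Echo: 403.0 mi
Echo–Foxtrot: 871.1 mi
Smallest added distance is 403.0 mi, inserting between Delta and Echo.

between Delta and Echo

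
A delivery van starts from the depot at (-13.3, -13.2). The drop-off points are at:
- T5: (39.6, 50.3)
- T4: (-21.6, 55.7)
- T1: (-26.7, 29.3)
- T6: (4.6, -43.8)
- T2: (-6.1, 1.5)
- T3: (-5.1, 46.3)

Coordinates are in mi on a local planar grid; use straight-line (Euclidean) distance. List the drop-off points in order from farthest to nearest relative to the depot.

Computing each straight-line distance from (-13.3, -13.2):
T5 (39.6, 50.3): 82.6 mi
T4 (-21.6, 55.7): 69.4 mi
T3 (-5.1, 46.3): 60.1 mi
T1 (-26.7, 29.3): 44.6 mi
T6 (4.6, -43.8): 35.5 mi
T2 (-6.1, 1.5): 16.4 mi

T5, T4, T3, T1, T6, T2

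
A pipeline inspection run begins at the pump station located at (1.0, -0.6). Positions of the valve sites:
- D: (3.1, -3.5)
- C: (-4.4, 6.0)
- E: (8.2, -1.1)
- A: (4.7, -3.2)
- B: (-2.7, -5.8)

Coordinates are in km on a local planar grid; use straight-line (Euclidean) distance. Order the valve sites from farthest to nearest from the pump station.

C, E, B, A, D

Computing each straight-line distance from (1.0, -0.6):
C (-4.4, 6.0): 8.5 km
E (8.2, -1.1): 7.2 km
B (-2.7, -5.8): 6.4 km
A (4.7, -3.2): 4.5 km
D (3.1, -3.5): 3.6 km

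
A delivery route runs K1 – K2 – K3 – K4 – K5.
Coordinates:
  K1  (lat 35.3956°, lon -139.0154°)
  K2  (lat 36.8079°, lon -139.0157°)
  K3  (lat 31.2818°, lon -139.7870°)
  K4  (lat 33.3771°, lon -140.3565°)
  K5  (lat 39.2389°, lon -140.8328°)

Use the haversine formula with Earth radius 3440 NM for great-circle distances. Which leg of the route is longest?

Leg distances:
K1→K2: 84.8 NM
K2→K3: 334.0 NM
K3→K4: 129.1 NM
K4→K5: 352.7 NM
The longest leg is K4–K5 at 352.7 NM.

K4–K5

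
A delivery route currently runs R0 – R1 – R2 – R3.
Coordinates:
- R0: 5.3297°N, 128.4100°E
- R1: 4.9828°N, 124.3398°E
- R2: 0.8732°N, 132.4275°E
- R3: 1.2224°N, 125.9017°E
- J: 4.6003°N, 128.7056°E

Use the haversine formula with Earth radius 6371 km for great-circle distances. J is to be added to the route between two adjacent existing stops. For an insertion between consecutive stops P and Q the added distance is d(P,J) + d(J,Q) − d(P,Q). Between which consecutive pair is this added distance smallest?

Added distance for inserting J between each consecutive pair:
R0–R1: 120.7 km
R1–R2: 63.4 km
R2–R3: 346.6 km
Smallest added distance is 63.4 km, inserting between R1 and R2.

between R1 and R2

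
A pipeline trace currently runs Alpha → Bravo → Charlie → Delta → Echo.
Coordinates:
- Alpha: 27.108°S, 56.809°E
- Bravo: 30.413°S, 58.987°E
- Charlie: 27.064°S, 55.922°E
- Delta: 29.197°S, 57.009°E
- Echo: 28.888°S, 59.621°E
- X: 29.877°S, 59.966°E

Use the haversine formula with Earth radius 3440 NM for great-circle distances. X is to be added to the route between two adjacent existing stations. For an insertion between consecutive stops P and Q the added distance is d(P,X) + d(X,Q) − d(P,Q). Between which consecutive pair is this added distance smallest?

Added distance for inserting X between each consecutive pair:
Alpha–Bravo: 66.3 NM
Bravo–Charlie: 74.5 NM
Charlie–Delta: 291.5 NM
Delta–Echo: 83.5 NM
Smallest added distance is 66.3 NM, inserting between Alpha and Bravo.

between Alpha and Bravo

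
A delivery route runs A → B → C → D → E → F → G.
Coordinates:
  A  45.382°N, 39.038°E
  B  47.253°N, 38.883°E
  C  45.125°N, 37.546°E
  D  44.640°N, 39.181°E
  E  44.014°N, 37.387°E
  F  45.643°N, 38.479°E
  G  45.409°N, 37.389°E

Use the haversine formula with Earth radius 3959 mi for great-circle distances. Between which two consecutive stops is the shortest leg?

F–G

Leg distances:
A→B: 129.5 mi
B→C: 160.3 mi
C→D: 86.8 mi
D→E: 98.7 mi
E→F: 124.6 mi
F→G: 55.2 mi
The shortest leg is F–G at 55.2 mi.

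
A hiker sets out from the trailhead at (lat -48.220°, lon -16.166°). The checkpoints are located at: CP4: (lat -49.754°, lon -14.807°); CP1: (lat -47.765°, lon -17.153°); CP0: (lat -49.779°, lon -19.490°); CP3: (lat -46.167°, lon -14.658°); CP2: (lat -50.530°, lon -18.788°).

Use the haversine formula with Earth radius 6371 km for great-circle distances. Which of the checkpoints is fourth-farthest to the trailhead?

CP4

Distance to each, sorted:
CP2: 319.4 km
CP0: 298.0 km
CP3: 255.1 km
CP4: 197.3 km
CP1: 89.2 km
The fourth-farthest is CP4 at 197.3 km.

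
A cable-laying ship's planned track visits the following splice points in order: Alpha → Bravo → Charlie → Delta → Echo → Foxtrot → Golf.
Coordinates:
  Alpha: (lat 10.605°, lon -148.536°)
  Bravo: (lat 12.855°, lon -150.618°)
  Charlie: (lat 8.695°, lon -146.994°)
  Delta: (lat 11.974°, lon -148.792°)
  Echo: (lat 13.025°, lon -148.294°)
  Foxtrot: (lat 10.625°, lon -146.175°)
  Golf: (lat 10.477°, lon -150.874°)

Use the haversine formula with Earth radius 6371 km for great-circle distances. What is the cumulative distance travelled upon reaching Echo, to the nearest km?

Leg distances:
Alpha→Bravo: 337.6 km  (cumulative 337.6 km)
Bravo→Charlie: 608.8 km  (cumulative 946.4 km)
Charlie→Delta: 414.3 km  (cumulative 1360.6 km)
Delta→Echo: 128.8 km  (cumulative 1489.4 km)
Cumulative distance at Echo ≈ 1489 km.

1489 km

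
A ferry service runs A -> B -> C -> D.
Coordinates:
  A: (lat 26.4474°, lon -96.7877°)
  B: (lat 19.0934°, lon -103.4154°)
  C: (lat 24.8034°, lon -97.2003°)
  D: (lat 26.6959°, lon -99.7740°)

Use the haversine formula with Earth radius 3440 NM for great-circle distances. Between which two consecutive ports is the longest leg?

Leg distances:
A→B: 573.8 NM
B→C: 487.0 NM
C→D: 179.7 NM
The longest leg is A–B at 573.8 NM.

A–B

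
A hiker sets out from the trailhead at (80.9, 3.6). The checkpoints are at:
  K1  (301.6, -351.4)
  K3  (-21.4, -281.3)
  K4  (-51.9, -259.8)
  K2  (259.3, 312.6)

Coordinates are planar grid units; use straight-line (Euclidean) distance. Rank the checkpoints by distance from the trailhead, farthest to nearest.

Distances from the trailhead:
K1 (301.6, -351.4): 418.0
K2 (259.3, 312.6): 356.8
K3 (-21.4, -281.3): 302.7
K4 (-51.9, -259.8): 295.0

K1, K2, K3, K4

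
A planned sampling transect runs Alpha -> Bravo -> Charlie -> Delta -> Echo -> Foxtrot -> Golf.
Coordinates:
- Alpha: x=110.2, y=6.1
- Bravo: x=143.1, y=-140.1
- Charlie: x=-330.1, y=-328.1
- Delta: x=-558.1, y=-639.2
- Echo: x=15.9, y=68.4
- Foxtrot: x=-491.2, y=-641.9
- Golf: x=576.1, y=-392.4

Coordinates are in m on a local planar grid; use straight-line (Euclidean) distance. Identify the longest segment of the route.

Leg distances:
Alpha→Bravo: 149.9 m
Bravo→Charlie: 509.2 m
Charlie→Delta: 385.7 m
Delta→Echo: 911.1 m
Echo→Foxtrot: 872.7 m
Foxtrot→Golf: 1096.1 m
The longest leg is Foxtrot–Golf at 1096.1 m.

Foxtrot–Golf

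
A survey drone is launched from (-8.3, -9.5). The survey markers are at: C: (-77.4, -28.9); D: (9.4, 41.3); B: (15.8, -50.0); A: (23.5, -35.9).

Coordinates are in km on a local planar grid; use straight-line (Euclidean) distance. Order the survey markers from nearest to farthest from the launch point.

A, B, D, C

Distances from the launch point:
A (23.5, -35.9): 41.3 km
B (15.8, -50.0): 47.1 km
D (9.4, 41.3): 53.8 km
C (-77.4, -28.9): 71.8 km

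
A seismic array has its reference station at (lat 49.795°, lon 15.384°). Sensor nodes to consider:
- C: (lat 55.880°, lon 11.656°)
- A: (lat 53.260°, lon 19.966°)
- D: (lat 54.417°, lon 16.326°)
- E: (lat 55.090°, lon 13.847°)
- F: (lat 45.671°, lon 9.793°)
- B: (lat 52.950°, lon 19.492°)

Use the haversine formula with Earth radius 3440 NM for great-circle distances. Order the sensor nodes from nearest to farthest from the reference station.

B, A, D, E, F, C

Distance from the reference station at (lat 49.795°, lon 15.384°) to each:
B (lat 52.950°, lon 19.492°): 244.0 NM
A (lat 53.260°, lon 19.966°): 269.3 NM
D (lat 54.417°, lon 16.326°): 279.7 NM
E (lat 55.090°, lon 13.847°): 322.8 NM
F (lat 45.671°, lon 9.793°): 334.9 NM
C (lat 55.880°, lon 11.656°): 389.4 NM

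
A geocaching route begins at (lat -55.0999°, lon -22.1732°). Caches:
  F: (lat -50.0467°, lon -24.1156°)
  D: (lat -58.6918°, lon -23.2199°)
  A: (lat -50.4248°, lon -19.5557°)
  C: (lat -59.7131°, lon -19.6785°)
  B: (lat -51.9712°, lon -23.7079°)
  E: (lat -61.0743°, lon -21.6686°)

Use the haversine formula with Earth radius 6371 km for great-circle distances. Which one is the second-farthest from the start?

F

Distance to each, sorted:
E: 665.0 km
F: 577.0 km
A: 548.8 km
C: 534.2 km
D: 404.4 km
B: 362.4 km
The second-farthest is F at 577.0 km.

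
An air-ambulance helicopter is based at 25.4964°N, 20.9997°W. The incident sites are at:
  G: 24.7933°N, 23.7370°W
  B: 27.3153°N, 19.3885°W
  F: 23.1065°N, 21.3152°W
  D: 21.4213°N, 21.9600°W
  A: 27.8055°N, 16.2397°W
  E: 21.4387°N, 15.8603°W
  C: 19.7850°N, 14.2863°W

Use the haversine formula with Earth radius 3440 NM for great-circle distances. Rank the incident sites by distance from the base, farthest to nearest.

Computing each great-circle distance from 25.4964°N, 20.9997°W:
C 19.7850°N, 14.2863°W: 505.7 NM
E 21.4387°N, 15.8603°W: 373.4 NM
A 27.8055°N, 16.2397°W: 290.6 NM
D 21.4213°N, 21.9600°W: 250.3 NM
G 24.7933°N, 23.7370°W: 154.6 NM
F 23.1065°N, 21.3152°W: 144.5 NM
B 27.3153°N, 19.3885°W: 139.4 NM

C, E, A, D, G, F, B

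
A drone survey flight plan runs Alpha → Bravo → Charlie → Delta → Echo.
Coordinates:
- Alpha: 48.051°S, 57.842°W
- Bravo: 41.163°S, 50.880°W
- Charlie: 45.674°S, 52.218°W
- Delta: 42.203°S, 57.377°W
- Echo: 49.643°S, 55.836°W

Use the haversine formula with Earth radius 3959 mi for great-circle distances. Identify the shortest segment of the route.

Bravo–Charlie

Leg distances:
Alpha→Bravo: 585.8 mi
Bravo→Charlie: 318.8 mi
Charlie→Delta: 351.2 mi
Delta→Echo: 519.4 mi
The shortest leg is Bravo–Charlie at 318.8 mi.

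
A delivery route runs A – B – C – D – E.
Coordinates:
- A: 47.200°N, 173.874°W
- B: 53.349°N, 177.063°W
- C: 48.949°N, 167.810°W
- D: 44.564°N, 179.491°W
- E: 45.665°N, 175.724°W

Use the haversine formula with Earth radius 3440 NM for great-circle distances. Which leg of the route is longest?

C–D

Leg distances:
A→B: 388.8 NM
B→C: 436.7 NM
C→D: 547.0 NM
D→E: 172.7 NM
The longest leg is C–D at 547.0 NM.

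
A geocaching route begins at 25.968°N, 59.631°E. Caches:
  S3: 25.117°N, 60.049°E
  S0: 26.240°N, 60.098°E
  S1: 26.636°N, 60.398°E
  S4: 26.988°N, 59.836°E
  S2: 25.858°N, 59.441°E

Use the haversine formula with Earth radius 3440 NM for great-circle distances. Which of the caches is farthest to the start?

S4

Distances from the start (25.968°N, 59.631°E):
S4: 62.2 NM
S1: 57.6 NM
S3: 55.9 NM
S0: 30.0 NM
S2: 12.2 NM
The farthest is S4 at 62.2 NM.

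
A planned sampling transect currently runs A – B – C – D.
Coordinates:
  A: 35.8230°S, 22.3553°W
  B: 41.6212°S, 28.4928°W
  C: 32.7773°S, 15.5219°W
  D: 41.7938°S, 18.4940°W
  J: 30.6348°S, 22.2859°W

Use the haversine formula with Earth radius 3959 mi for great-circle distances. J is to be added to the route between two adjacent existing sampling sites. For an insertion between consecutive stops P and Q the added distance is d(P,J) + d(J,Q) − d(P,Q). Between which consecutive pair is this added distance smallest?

between B and C

Added distance for inserting J between each consecutive pair:
A–B: 673.1 mi
B–C: 320.2 mi
C–D: 579.5 mi
Smallest added distance is 320.2 mi, inserting between B and C.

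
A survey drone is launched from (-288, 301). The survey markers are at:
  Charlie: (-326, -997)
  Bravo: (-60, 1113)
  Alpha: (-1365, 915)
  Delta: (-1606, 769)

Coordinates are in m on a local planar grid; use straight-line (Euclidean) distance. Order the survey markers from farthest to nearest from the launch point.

Distance from the launch point at (-288, 301) to each:
Delta (-1606, 769): 1398.6 m
Charlie (-326, -997): 1298.6 m
Alpha (-1365, 915): 1239.7 m
Bravo (-60, 1113): 843.4 m

Delta, Charlie, Alpha, Bravo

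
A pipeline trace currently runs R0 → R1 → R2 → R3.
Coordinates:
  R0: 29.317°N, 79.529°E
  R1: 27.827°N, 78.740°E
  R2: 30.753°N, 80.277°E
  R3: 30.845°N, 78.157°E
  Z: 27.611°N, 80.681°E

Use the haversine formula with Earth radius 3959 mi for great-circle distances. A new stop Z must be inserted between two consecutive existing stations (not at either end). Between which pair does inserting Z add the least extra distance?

between R1 and R2

Added distance for inserting Z between each consecutive pair:
R0–R1: 143.2 mi
R1–R2: 115.7 mi
R2–R3: 362.8 mi
Smallest added distance is 115.7 mi, inserting between R1 and R2.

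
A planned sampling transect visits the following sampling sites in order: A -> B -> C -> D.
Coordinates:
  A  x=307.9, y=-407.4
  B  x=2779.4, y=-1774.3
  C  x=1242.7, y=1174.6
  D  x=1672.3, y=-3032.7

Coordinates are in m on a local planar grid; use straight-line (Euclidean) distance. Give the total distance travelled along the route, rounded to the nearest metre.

10379 m

Leg distances:
A→B: 2824.3 m  (cumulative 2824.3 m)
B→C: 3325.3 m  (cumulative 6149.6 m)
C→D: 4229.2 m  (cumulative 10378.8 m)
Total route length ≈ 10379 m.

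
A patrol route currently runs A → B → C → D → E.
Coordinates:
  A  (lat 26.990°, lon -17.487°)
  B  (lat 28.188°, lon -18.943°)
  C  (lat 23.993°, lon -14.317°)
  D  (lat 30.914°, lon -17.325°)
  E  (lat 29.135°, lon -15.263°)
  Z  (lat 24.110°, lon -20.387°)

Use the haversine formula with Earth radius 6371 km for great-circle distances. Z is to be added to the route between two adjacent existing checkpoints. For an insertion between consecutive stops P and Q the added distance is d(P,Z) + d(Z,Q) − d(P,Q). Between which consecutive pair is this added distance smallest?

Added distance for inserting Z between each consecutive pair:
A–B: 712.6 km
B–C: 435.9 km
C–D: 606.2 km
D–E: 1290.1 km
Smallest added distance is 435.9 km, inserting between B and C.

between B and C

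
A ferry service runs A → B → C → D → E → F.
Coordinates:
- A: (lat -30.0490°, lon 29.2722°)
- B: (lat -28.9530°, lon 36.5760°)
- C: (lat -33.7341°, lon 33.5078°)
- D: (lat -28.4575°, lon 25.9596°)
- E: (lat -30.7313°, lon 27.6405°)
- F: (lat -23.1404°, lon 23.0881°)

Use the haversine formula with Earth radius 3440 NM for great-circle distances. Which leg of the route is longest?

Leg distances:
A→B: 387.2 NM
B→C: 327.3 NM
C→D: 500.7 NM
D→E: 162.3 NM
E→F: 516.6 NM
The longest leg is E–F at 516.6 NM.

E–F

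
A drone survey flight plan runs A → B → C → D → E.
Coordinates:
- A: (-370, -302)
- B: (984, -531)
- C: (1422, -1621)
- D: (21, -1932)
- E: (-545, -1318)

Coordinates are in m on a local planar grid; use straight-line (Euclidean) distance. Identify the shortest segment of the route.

D–E

Leg distances:
A→B: 1373.2 m
B→C: 1174.7 m
C→D: 1435.1 m
D→E: 835.1 m
The shortest leg is D–E at 835.1 m.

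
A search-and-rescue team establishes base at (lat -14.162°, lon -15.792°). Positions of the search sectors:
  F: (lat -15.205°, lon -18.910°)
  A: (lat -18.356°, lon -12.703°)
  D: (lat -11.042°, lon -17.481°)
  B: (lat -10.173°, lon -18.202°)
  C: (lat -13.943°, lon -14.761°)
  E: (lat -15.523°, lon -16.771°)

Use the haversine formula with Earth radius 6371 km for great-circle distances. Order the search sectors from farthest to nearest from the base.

Distances from the base:
A (lat -18.356°, lon -12.703°): 571.1 km
B (lat -10.173°, lon -18.202°): 515.1 km
D (lat -11.042°, lon -17.481°): 392.4 km
F (lat -15.205°, lon -18.910°): 354.9 km
E (lat -15.523°, lon -16.771°): 184.3 km
C (lat -13.943°, lon -14.761°): 113.8 km

A, B, D, F, E, C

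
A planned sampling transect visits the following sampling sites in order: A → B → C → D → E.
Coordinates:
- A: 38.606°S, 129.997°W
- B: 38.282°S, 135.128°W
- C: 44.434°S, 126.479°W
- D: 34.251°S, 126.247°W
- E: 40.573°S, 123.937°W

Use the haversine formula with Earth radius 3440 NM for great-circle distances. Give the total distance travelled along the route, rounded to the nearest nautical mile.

Leg distances:
A→B: 242.0 NM  (cumulative 242.0 NM)
B→C: 536.4 NM  (cumulative 778.4 NM)
C→D: 611.5 NM  (cumulative 1389.9 NM)
D→E: 395.2 NM  (cumulative 1785.1 NM)
Total route length ≈ 1785 NM.

1785 NM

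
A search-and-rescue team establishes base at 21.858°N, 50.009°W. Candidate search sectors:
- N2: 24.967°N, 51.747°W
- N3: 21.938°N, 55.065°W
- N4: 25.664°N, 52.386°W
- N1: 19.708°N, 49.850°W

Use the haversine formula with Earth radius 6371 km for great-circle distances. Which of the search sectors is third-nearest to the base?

N4

Distances from the base (21.858°N, 50.009°W):
N1: 239.6 km
N2: 388.5 km
N4: 487.4 km
N3: 521.7 km
The third-nearest is N4 at 487.4 km.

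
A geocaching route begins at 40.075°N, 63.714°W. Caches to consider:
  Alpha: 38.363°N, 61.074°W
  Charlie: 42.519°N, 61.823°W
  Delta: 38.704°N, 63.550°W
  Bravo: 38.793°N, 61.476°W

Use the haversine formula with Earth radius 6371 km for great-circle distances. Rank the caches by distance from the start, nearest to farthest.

Distance from the start at 40.075°N, 63.714°W to each:
Delta 38.704°N, 63.550°W: 153.1 km
Bravo 38.793°N, 61.476°W: 239.3 km
Alpha 38.363°N, 61.074°W: 296.6 km
Charlie 42.519°N, 61.823°W: 314.3 km

Delta, Bravo, Alpha, Charlie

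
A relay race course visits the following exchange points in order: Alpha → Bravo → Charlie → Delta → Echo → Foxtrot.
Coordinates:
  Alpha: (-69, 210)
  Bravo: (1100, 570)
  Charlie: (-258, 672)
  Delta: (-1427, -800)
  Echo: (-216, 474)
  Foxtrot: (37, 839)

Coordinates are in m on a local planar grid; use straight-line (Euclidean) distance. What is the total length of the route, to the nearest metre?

6667 m

Leg distances:
Alpha→Bravo: 1223.2 m  (cumulative 1223.2 m)
Bravo→Charlie: 1361.8 m  (cumulative 2585.0 m)
Charlie→Delta: 1879.7 m  (cumulative 4464.7 m)
Delta→Echo: 1757.7 m  (cumulative 6222.4 m)
Echo→Foxtrot: 444.1 m  (cumulative 6666.6 m)
Total route length ≈ 6667 m.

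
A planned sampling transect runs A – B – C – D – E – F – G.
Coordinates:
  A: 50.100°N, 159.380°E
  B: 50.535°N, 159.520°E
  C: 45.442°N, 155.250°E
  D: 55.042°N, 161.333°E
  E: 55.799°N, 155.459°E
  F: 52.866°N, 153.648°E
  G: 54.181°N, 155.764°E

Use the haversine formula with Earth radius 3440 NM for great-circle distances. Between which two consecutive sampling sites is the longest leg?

C–D

Leg distances:
A→B: 26.7 NM
B→C: 350.5 NM
C→D: 621.3 NM
D→E: 205.2 NM
E→F: 187.1 NM
F→G: 109.2 NM
The longest leg is C–D at 621.3 NM.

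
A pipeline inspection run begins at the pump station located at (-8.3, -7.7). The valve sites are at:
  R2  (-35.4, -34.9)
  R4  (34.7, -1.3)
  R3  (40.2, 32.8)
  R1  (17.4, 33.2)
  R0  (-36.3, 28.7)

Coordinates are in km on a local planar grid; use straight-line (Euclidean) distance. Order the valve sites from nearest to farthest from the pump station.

R2, R4, R0, R1, R3

Computing each straight-line distance from (-8.3, -7.7):
R2 (-35.4, -34.9): 38.4 km
R4 (34.7, -1.3): 43.5 km
R0 (-36.3, 28.7): 45.9 km
R1 (17.4, 33.2): 48.3 km
R3 (40.2, 32.8): 63.2 km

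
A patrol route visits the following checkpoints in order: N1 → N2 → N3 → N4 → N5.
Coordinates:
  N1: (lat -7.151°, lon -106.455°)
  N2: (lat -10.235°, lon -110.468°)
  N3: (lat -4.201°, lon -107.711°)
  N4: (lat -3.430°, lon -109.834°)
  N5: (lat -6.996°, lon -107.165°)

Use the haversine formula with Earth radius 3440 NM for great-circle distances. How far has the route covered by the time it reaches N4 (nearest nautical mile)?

835 NM

Leg distances:
N1→N2: 301.7 NM  (cumulative 301.7 NM)
N2→N3: 397.7 NM  (cumulative 699.4 NM)
N3→N4: 135.3 NM  (cumulative 834.7 NM)
Cumulative distance at N4 ≈ 835 NM.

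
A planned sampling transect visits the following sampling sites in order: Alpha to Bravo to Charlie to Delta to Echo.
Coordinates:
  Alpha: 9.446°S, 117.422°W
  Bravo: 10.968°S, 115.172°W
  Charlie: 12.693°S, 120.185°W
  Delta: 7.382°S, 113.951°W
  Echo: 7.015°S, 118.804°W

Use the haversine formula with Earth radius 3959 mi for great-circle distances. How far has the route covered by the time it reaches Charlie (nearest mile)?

Leg distances:
Alpha→Bravo: 185.7 mi  (cumulative 185.7 mi)
Bravo→Charlie: 359.4 mi  (cumulative 545.0 mi)
Cumulative distance at Charlie ≈ 545 mi.

545 mi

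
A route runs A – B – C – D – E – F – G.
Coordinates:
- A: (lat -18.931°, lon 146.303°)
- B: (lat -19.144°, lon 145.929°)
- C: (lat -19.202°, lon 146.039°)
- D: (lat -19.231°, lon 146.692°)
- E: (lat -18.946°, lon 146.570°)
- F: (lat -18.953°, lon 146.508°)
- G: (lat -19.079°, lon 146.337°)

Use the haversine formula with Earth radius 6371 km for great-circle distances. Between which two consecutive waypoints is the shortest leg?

E–F

Leg distances:
A→B: 45.9 km
B→C: 13.2 km
C→D: 68.6 km
D→E: 34.2 km
E→F: 6.6 km
F→G: 22.8 km
The shortest leg is E–F at 6.6 km.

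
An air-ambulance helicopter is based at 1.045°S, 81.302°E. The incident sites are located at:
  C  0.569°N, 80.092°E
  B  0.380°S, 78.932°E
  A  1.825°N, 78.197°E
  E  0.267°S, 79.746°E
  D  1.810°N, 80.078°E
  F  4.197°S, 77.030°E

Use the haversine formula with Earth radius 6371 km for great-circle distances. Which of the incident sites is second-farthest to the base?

A

Distance to each, sorted:
F: 589.9 km
A: 470.1 km
D: 345.4 km
B: 273.7 km
C: 224.3 km
E: 193.4 km
The second-farthest is A at 470.1 km.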